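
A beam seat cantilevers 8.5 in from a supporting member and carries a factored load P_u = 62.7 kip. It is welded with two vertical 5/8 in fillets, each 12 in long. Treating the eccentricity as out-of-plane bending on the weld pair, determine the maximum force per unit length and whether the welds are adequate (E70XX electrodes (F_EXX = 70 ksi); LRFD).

f_max ≈ 11.4 kip/in; adequate

L_w = 2 × 12 = 24 in; section modulus (unit throat) S = 2 × L²/6 = 48 in².
Direct shear f_v = P/L_w = 62.7/24 = 2.613 kip/in.
Moment M = P × e = 62.7 × 8.5 = 532.95 kip·in; bending f_b = M/S = 11.1 kip/in.
f_max = √(f_v² + f_b²) = √(2.613² + 11.1²) = 11.41 kip/in.
φr_n = 0.75 × 0.6 × 70 × (0.707 × 0.625) = 13.92 kip/in → adequate.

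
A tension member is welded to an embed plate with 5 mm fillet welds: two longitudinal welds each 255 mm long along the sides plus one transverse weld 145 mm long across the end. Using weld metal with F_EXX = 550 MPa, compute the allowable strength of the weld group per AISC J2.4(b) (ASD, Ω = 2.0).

t_e = 0.707 × 5 = 3.535 mm.
R_nwl = 0.6 × 550 × 3.535 × 510 × 10⁻³ = 594.9 kN (longitudinal, 2 welds).
R_nwt = 0.6 × 550 × 3.535 × 145 × 10⁻³ = 169.1 kN (transverse, base value).
(i) R_nwl + R_nwt = 764.1 kN; (ii) 0.85 R_nwl + 1.5 R_nwt = 759.4 kN.
R_n = max = 764.1 kN [governs: (i)]; R_n/Ω = 382 kN.

R_n/Ω ≈ 382 kN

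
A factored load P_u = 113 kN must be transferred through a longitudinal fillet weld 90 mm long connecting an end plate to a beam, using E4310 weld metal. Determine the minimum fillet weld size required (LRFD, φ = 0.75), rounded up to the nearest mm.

E43XX → F_EXX = 430 MPa.
Total weld length L = 90 mm.
Required throat t_e = P_u / (φ × 0.6 F_EXX × L) = 113 / (0.75 × 0.6 × 430 × 90 × 10⁻³) = 6.489 mm.
Required leg w = t_e / 0.707 = 9.178 mm → use 10 mm.

w = 10 mm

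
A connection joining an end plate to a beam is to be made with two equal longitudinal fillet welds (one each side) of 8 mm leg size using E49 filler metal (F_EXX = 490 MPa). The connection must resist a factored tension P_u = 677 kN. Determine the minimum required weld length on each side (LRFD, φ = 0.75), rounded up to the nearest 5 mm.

L = 275 mm on each side

Throat t_e = 0.707 × 8 = 5.656 mm.
φr_n = 0.75 × 0.6 × 490 × 5.656 × 10⁻³ = 1.247 kN/mm.
L_req = P_u / φr_n = 677 / 1.247 = 542.8 mm total.
Per side: 542.8 / 2 = 271.4 mm.
Round up → use L = 275 mm on each side.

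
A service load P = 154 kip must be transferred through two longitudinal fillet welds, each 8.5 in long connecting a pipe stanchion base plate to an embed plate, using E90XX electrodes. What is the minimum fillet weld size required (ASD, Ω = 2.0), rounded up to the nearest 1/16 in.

w = 1/2 in

E90XX → F_EXX = 90 ksi.
Total weld length L = 17 in.
Required throat t_e = P × Ω / (0.6 F_EXX × L) = 154 × 2.0 / (0.6 × 90 × 17) = 0.3355 in.
Required leg w = t_e / 0.707 = 0.4746 in → use 1/2 in.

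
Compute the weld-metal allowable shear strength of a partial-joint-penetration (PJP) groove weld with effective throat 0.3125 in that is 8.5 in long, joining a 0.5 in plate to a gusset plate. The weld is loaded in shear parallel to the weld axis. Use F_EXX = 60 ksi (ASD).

Effective throat (given) t_e = 0.3125 in.
A_we = 0.3125 × 8.5 = 2.656 in².
F_nw = 0.6 F_EXX = 36 ksi.
R_n/Ω = (36 × 2.656) / 2.0 = 47.81 kip.

R_n/Ω ≈ 47.8 kip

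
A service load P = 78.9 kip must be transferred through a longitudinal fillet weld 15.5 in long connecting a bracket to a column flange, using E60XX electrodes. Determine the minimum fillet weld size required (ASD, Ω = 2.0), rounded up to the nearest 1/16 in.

w = 7/16 in

E60XX → F_EXX = 60 ksi.
Total weld length L = 15.5 in.
Required throat t_e = P × Ω / (0.6 F_EXX × L) = 78.9 × 2.0 / (0.6 × 60 × 15.5) = 0.2828 in.
Required leg w = t_e / 0.707 = 0.4 in → use 7/16 in.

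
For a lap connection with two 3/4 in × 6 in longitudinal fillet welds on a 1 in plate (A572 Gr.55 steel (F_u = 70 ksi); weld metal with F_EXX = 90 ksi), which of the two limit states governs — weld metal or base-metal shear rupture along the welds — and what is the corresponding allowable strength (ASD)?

R_n/Ω ≈ 172 kips (weld metal governs)

t_e = 0.707 × 0.75 = 0.5302 in; L = 12 in.
Weld metal: R_n/Ω = (1/2.0) × 0.6 × 90 × 0.5302 × 12 = 171.8 kips.
Base metal (shear rupture): R_n/Ω = (1/2.0) × 0.6 × 70 × 1 × 12 = 252 kips.
Governing: weld metal.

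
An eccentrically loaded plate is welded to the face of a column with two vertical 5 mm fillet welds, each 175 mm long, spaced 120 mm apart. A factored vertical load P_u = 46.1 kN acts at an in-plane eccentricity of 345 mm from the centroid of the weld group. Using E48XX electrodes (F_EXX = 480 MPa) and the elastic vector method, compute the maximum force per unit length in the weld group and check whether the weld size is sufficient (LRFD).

Total weld length L_w = 350 mm. Treat welds as unit-width lines.
Polar moment about centroid: J = 2[d³/12 + d(b/2)²] = 2[175³/12 + 175×60²] = 2153000 mm³.
Direct shear f_v = P/L_w = 46.1×10³ / 350 = 131.7 N/mm (vertical).
Torsion M = P·e = 46.1×10³ × 345 = 15904000 N·mm.
Critical point at (x, y) = (60, 87.5) from centroid. f_tx = M·y/J = 646.3 N/mm; f_ty = M·x/J = 443.2 N/mm.
Resultant f_max = √[f_tx² + (f_v + f_ty)²] = √[646.3² + (131.7 + 443.2)²] = 865 N/mm.
Capacity per unit length: φr_n = 0.75 × 0.6 × 480 × (0.707 × 5) = 763.6 N/mm.
865 > 763.6 → NOT adequate.

f_max ≈ 865 N/mm; NOT adequate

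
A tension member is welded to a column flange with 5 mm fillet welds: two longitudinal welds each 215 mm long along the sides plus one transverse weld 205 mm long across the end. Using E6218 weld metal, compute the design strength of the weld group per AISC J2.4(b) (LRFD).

φR_n ≈ 664 kN

E62XX → F_EXX = 620 MPa.
t_e = 0.707 × 5 = 3.535 mm.
R_nwl = 0.6 × 620 × 3.535 × 430 × 10⁻³ = 565.5 kN (longitudinal, 2 welds).
R_nwt = 0.6 × 620 × 3.535 × 205 × 10⁻³ = 269.6 kN (transverse, base value).
(i) R_nwl + R_nwt = 835 kN; (ii) 0.85 R_nwl + 1.5 R_nwt = 885 kN.
R_n = max = 885 kN [governs: (ii)]; φR_n = 663.8 kN.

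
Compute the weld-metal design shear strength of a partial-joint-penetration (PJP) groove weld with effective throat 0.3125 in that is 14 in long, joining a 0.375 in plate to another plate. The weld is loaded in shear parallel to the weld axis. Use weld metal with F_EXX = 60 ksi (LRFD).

φR_n ≈ 118 kips

Effective throat (given) t_e = 0.3125 in.
A_we = 0.3125 × 14 = 4.375 in².
F_nw = 0.6 F_EXX = 36 ksi.
φR_n = 0.75 × 36 × 4.375 = 118.1 kips.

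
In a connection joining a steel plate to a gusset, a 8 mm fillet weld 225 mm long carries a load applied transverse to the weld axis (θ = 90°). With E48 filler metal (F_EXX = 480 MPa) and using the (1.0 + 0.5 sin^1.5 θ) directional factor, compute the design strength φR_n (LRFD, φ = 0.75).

t_e = 0.707 × 8 = 5.656 mm; A_we = 5.656 × 225 = 1273 mm².
Directional factor: 1.0 + 0.5 sin^1.5(90°) = 1.5.
F_nw = 0.6 × 480 × 1.5 = 432 MPa.
φR_n = 0.75 × 432 × 1273 × 10⁻³ = 412.3 kN.

φR_n ≈ 412 kN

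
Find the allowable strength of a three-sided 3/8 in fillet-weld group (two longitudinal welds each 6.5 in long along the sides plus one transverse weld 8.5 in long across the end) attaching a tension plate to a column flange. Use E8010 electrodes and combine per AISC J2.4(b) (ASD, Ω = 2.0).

E80XX → F_EXX = 80 ksi.
t_e = 0.707 × 0.375 = 0.2651 in.
R_nwl = 0.6 × 80 × 0.2651 × 13 = 165.4 kips (longitudinal, 2 welds).
R_nwt = 0.6 × 80 × 0.2651 × 8.5 = 108.2 kips (transverse, base value).
(i) R_nwl + R_nwt = 273.6 kips; (ii) 0.85 R_nwl + 1.5 R_nwt = 302.9 kips.
R_n = max = 302.9 kips [governs: (ii)]; R_n/Ω = 151.4 kips.

R_n/Ω ≈ 151 kips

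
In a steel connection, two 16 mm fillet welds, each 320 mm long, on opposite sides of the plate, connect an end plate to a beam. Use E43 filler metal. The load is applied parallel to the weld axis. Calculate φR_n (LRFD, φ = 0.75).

φR_n ≈ 1400 kN

E43XX → F_EXX = 430 MPa.
Effective throat t_e = 0.707 × 16 = 11.31 mm.
Total length L = 640 mm; A_we = 11.31 × 640 = 7240 mm².
F_nw = 0.6 F_EXX = 0.6 × 430 = 258 MPa.
φR_n = 0.75 × 258 × 7240 × 10⁻³ = 1401 kN.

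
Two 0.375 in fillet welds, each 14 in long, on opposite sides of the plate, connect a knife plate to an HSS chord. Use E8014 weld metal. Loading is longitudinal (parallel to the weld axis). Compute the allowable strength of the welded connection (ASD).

R_n/Ω ≈ 178 kip

E80XX → F_EXX = 80 ksi.
Effective throat t_e = 0.707 × 0.375 = 0.2651 in.
Total length L = 28 in; A_we = 0.2651 × 28 = 7.423 in².
F_nw = 0.6 F_EXX = 0.6 × 80 = 48 ksi.
R_n = 48 × 7.423 = 356.3 kip; R_n/Ω = 356.3/2.0 = 178.2 kip.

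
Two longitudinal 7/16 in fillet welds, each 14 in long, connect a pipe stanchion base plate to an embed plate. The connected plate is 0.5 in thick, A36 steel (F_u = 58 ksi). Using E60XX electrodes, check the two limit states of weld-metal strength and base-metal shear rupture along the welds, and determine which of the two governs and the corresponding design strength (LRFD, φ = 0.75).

φR_n ≈ 234 kip (weld metal governs)

E60XX → F_EXX = 60 ksi.
t_e = 0.707 × 0.4375 = 0.3093 in; L = 28 in.
Weld metal: φR_n = 0.75 × 0.6 × 60 × 0.3093 × 28 = 233.8 kip.
Base metal (shear rupture): φR_n = 0.75 × 0.6 × 58 × 0.5 × 28 = 365.4 kip.
Governing: weld metal.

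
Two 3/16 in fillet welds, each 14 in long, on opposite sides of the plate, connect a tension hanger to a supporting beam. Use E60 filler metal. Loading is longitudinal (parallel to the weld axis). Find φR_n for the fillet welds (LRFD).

φR_n ≈ 100 kips

E60XX → F_EXX = 60 ksi.
Effective throat t_e = 0.707 × 0.1875 = 0.1326 in.
Total length L = 28 in; A_we = 0.1326 × 28 = 3.712 in².
F_nw = 0.6 F_EXX = 0.6 × 60 = 36 ksi.
φR_n = 0.75 × 36 × 3.712 = 100.2 kips.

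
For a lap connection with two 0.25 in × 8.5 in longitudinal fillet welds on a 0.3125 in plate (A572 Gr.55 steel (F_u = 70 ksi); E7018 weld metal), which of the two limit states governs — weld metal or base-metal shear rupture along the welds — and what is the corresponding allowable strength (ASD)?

E70XX → F_EXX = 70 ksi.
t_e = 0.707 × 0.25 = 0.1767 in; L = 17 in.
Weld metal: R_n/Ω = (1/2.0) × 0.6 × 70 × 0.1767 × 17 = 63.1 kips.
Base metal (shear rupture): R_n/Ω = (1/2.0) × 0.6 × 70 × 0.3125 × 17 = 111.6 kips.
Governing: weld metal.

R_n/Ω ≈ 63.1 kips (weld metal governs)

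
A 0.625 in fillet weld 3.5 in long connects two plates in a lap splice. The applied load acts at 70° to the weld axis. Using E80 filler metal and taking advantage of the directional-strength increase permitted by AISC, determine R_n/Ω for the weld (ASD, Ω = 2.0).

R_n/Ω ≈ 54 kips

E80XX → F_EXX = 80 ksi.
t_e = 0.707 × 0.625 = 0.4419 in; A_we = 0.4419 × 3.5 = 1.547 in².
Directional factor: 1.0 + 0.5 sin^1.5(70°) = 1.455.
F_nw = 0.6 × 80 × 1.455 = 69.86 ksi.
R_n/Ω = (69.86 × 1.547) / 2.0 = 54.02 kips.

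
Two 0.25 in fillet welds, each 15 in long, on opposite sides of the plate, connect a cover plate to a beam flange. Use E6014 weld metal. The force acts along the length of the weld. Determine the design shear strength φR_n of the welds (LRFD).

φR_n ≈ 143 kip

E60XX → F_EXX = 60 ksi.
Effective throat t_e = 0.707 × 0.25 = 0.1767 in.
Total length L = 30 in; A_we = 0.1767 × 30 = 5.302 in².
F_nw = 0.6 F_EXX = 0.6 × 60 = 36 ksi.
φR_n = 0.75 × 36 × 5.302 = 143.2 kip.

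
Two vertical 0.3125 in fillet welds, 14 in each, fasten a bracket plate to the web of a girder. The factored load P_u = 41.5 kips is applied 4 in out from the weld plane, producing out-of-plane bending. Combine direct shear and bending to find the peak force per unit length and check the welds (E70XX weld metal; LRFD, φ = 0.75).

E70XX → F_EXX = 70 ksi.
L_w = 2 × 14 = 28 in; section modulus (unit throat) S = 2 × L²/6 = 65.33 in².
Direct shear f_v = P/L_w = 41.5/28 = 1.482 kip/in.
Moment M = P × e = 41.5 × 4 = 166 kip·in; bending f_b = M/S = 2.541 kip/in.
f_max = √(f_v² + f_b²) = √(1.482² + 2.541²) = 2.942 kip/in.
φr_n = 0.75 × 0.6 × 70 × (0.707 × 0.3125) = 6.96 kip/in → adequate.

f_max ≈ 2.94 kip/in; adequate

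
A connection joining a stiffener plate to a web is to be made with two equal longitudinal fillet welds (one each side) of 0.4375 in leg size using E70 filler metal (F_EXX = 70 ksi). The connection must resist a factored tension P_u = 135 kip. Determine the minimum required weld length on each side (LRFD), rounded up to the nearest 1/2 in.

L = 7 in on each side

Throat t_e = 0.707 × 0.4375 = 0.3093 in.
φr_n = 0.75 × 0.6 × 70 × 0.3093 = 9.743 kip/in.
L_req = P_u / φr_n = 135 / 9.743 = 13.86 in total.
Per side: 13.86 / 2 = 6.928 in.
Round up → use L = 7 in on each side.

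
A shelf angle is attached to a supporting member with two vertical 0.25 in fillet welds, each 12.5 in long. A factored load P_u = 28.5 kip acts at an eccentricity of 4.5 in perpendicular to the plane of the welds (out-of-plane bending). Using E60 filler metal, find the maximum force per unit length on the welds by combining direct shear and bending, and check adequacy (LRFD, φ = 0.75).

E60XX → F_EXX = 60 ksi.
L_w = 2 × 12.5 = 25 in; section modulus (unit throat) S = 2 × L²/6 = 52.08 in².
Direct shear f_v = P/L_w = 28.5/25 = 1.14 kip/in.
Moment M = P × e = 28.5 × 4.5 = 128.25 kip·in; bending f_b = M/S = 2.462 kip/in.
f_max = √(f_v² + f_b²) = √(1.14² + 2.462²) = 2.713 kip/in.
φr_n = 0.75 × 0.6 × 60 × (0.707 × 0.25) = 4.772 kip/in → adequate.

f_max ≈ 2.71 kip/in; adequate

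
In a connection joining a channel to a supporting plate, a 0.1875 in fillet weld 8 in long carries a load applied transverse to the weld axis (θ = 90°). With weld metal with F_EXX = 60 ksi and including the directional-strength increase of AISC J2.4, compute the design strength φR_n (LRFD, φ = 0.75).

t_e = 0.707 × 0.1875 = 0.1326 in; A_we = 0.1326 × 8 = 1.06 in².
Directional factor: 1.0 + 0.5 sin^1.5(90°) = 1.5.
F_nw = 0.6 × 60 × 1.5 = 54 ksi.
φR_n = 0.75 × 54 × 1.06 = 42.95 kips.

φR_n ≈ 43 kips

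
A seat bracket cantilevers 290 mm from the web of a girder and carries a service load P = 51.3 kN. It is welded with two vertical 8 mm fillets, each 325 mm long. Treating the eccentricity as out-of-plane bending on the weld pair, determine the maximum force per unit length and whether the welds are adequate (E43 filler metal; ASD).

E43XX → F_EXX = 430 MPa.
L_w = 2 × 325 = 650 mm; section modulus (unit throat) S = 2 × L²/6 = 35210 mm².
Direct shear f_v = P/L_w = 51.3×10³/650 = 78.92 N/mm.
Moment M = P × e = 51.3×10³ × 290 = 14877000 N·mm; bending f_b = M/S = 422.5 N/mm.
f_max = √(f_v² + f_b²) = √(78.92² + 422.5²) = 429.8 N/mm.
r_n/Ω = (1/2.0) × 0.6 × 430 × (0.707 × 8) = 729.6 N/mm → adequate.

f_max ≈ 430 N/mm; adequate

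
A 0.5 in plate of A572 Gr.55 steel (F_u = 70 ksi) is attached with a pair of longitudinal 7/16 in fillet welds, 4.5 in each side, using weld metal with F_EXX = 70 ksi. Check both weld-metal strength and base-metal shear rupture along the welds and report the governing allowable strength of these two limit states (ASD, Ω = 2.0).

R_n/Ω ≈ 58.5 kip (weld metal governs)

t_e = 0.707 × 0.4375 = 0.3093 in; L = 9 in.
Weld metal: R_n/Ω = (1/2.0) × 0.6 × 70 × 0.3093 × 9 = 58.46 kip.
Base metal (shear rupture): R_n/Ω = (1/2.0) × 0.6 × 70 × 0.5 × 9 = 94.5 kip.
Governing: weld metal.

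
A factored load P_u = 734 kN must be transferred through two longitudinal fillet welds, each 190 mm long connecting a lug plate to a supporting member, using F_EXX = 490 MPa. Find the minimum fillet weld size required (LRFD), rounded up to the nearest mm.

w = 13 mm

Total weld length L = 380 mm.
Required throat t_e = P_u / (φ × 0.6 F_EXX × L) = 734 / (0.75 × 0.6 × 490 × 380 × 10⁻³) = 8.76 mm.
Required leg w = t_e / 0.707 = 12.39 mm → use 13 mm.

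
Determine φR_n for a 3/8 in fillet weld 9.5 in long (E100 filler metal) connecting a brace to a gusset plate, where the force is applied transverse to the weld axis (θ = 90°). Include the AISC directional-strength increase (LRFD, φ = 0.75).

E100XX → F_EXX = 100 ksi.
t_e = 0.707 × 0.375 = 0.2651 in; A_we = 0.2651 × 9.5 = 2.519 in².
Directional factor: 1.0 + 0.5 sin^1.5(90°) = 1.5.
F_nw = 0.6 × 100 × 1.5 = 90 ksi.
φR_n = 0.75 × 90 × 2.519 = 170 kip.

φR_n ≈ 170 kip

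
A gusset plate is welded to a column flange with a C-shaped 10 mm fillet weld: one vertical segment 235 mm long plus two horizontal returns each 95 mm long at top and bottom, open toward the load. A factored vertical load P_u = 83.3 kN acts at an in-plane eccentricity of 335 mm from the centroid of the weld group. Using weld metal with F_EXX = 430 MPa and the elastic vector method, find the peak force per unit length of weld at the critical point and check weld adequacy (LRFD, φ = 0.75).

f_max ≈ 1070 N/mm; adequate

Total weld length L_w = 425 mm. Treat welds as unit-width lines.
Centroid: x̄ = 2×95×47.5 / 425 = 21.24 mm from the vertical weld.
Polar moment about centroid: J = I_x + I_y = [235³/12 + 2×95×117.5²] + [235×21.24² + 2(95³/12 + 95×26.26²)] = 4085000 mm³.
Direct shear f_v = P/L_w = 83.3×10³ / 425 = 196 N/mm (vertical).
Torsion M = P·e = 83.3×10³ × 335 = 27906000 N·mm.
Critical point at (x, y) = (73.76, 117.5) from centroid. f_tx = M·y/J = 802.7 N/mm; f_ty = M·x/J = 504 N/mm.
Resultant f_max = √[f_tx² + (f_v + f_ty)²] = √[802.7² + (196 + 504)²] = 1065 N/mm.
Capacity per unit length: φr_n = 0.75 × 0.6 × 430 × (0.707 × 10) = 1368 N/mm.
1065 ≤ 1368 → adequate.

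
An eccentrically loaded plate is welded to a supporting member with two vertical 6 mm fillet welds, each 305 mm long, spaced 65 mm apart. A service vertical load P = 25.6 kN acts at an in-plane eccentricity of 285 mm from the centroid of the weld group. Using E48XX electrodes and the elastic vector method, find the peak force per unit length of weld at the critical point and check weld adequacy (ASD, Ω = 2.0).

E48XX → F_EXX = 480 MPa.
Total weld length L_w = 610 mm. Treat welds as unit-width lines.
Polar moment about centroid: J = 2[d³/12 + d(b/2)²] = 2[305³/12 + 305×32.5²] = 5373000 mm³.
Direct shear f_v = P/L_w = 25.6×10³ / 610 = 41.97 N/mm (vertical).
Torsion M = P·e = 25.6×10³ × 285 = 7296000 N·mm.
Critical point at (x, y) = (32.5, 152.5) from centroid. f_tx = M·y/J = 207.1 N/mm; f_ty = M·x/J = 44.13 N/mm.
Resultant f_max = √[f_tx² + (f_v + f_ty)²] = √[207.1² + (41.97 + 44.13)²] = 224.3 N/mm.
Capacity per unit length: r_n/Ω = (1/2.0) × 0.6 × 480 × (0.707 × 6) = 610.8 N/mm.
224.3 ≤ 610.8 → adequate.

f_max ≈ 224 N/mm; adequate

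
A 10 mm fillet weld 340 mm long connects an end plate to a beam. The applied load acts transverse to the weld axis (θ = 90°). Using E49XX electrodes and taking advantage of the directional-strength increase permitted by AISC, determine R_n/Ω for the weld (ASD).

R_n/Ω ≈ 530 kN

E49XX → F_EXX = 490 MPa.
t_e = 0.707 × 10 = 7.07 mm; A_we = 7.07 × 340 = 2404 mm².
Directional factor: 1.0 + 0.5 sin^1.5(90°) = 1.5.
F_nw = 0.6 × 490 × 1.5 = 441 MPa.
R_n/Ω = (441 × 2404) / 2.0 × 10⁻³ = 530 kN.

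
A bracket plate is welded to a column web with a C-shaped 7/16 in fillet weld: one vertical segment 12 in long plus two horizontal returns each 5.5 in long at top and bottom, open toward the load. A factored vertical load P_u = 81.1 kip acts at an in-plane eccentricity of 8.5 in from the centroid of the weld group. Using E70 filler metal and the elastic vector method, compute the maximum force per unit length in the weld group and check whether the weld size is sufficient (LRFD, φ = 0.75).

E70XX → F_EXX = 70 ksi.
Total weld length L_w = 23 in. Treat welds as unit-width lines.
Centroid: x̄ = 2×5.5×2.75 / 23 = 1.315 in from the vertical weld.
Polar moment about centroid: J = I_x + I_y = [12³/12 + 2×5.5×6²] + [12×1.315² + 2(5.5³/12 + 5.5×1.435²)] = 611.1 in³.
Direct shear f_v = P/L_w = 81.1 / 23 = 3.526 kip/in (vertical).
Torsion M = P·e = 81.1 × 8.5 = 689.35 kip·in.
Critical point at (x, y) = (4.185, 6) from centroid. f_tx = M·y/J = 6.768 kip/in; f_ty = M·x/J = 4.72 kip/in.
Resultant f_max = √[f_tx² + (f_v + f_ty)²] = √[6.768² + (3.526 + 4.72)²] = 10.67 kip/in.
Capacity per unit length: φr_n = 0.75 × 0.6 × 70 × (0.707 × 0.4375) = 9.743 kip/in.
10.67 > 9.743 → NOT adequate.

f_max ≈ 10.7 kip/in; NOT adequate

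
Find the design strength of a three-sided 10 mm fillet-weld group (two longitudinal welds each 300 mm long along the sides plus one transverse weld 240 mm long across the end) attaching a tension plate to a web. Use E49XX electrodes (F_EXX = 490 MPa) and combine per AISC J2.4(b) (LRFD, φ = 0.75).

t_e = 0.707 × 10 = 7.07 mm.
R_nwl = 0.6 × 490 × 7.07 × 600 × 10⁻³ = 1247 kN (longitudinal, 2 welds).
R_nwt = 0.6 × 490 × 7.07 × 240 × 10⁻³ = 498.9 kN (transverse, base value).
(i) R_nwl + R_nwt = 1746 kN; (ii) 0.85 R_nwl + 1.5 R_nwt = 1808 kN.
R_n = max = 1808 kN [governs: (ii)]; φR_n = 1356 kN.

φR_n ≈ 1360 kN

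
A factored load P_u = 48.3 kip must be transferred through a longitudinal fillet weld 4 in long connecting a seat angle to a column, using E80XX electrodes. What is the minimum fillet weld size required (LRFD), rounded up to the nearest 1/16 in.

E80XX → F_EXX = 80 ksi.
Total weld length L = 4 in.
Required throat t_e = P_u / (φ × 0.6 F_EXX × L) = 48.3 / (0.75 × 0.6 × 80 × 4) = 0.3354 in.
Required leg w = t_e / 0.707 = 0.4744 in → use 1/2 in.

w = 1/2 in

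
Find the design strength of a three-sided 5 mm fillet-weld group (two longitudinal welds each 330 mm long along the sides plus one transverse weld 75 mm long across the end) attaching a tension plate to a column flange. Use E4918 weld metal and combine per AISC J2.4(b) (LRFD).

φR_n ≈ 573 kN

E49XX → F_EXX = 490 MPa.
t_e = 0.707 × 5 = 3.535 mm.
R_nwl = 0.6 × 490 × 3.535 × 660 × 10⁻³ = 685.9 kN (longitudinal, 2 welds).
R_nwt = 0.6 × 490 × 3.535 × 75 × 10⁻³ = 77.95 kN (transverse, base value).
(i) R_nwl + R_nwt = 763.9 kN; (ii) 0.85 R_nwl + 1.5 R_nwt = 700 kN.
R_n = max = 763.9 kN [governs: (i)]; φR_n = 572.9 kN.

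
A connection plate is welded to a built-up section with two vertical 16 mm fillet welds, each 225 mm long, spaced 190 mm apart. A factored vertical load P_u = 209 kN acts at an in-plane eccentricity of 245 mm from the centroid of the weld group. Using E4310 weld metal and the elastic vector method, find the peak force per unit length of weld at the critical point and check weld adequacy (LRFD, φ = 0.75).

E43XX → F_EXX = 430 MPa.
Total weld length L_w = 450 mm. Treat welds as unit-width lines.
Polar moment about centroid: J = 2[d³/12 + d(b/2)²] = 2[225³/12 + 225×95²] = 5960000 mm³.
Direct shear f_v = P/L_w = 209×10³ / 450 = 464.4 N/mm (vertical).
Torsion M = P·e = 209×10³ × 245 = 51205000 N·mm.
Critical point at (x, y) = (95, 112.5) from centroid. f_tx = M·y/J = 966.6 N/mm; f_ty = M·x/J = 816.2 N/mm.
Resultant f_max = √[f_tx² + (f_v + f_ty)²] = √[966.6² + (464.4 + 816.2)²] = 1604 N/mm.
Capacity per unit length: φr_n = 0.75 × 0.6 × 430 × (0.707 × 16) = 2189 N/mm.
1604 ≤ 2189 → adequate.

f_max ≈ 1600 N/mm; adequate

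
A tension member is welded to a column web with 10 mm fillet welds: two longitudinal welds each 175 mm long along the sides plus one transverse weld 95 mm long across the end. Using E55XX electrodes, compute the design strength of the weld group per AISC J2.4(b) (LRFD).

φR_n ≈ 779 kN

E55XX → F_EXX = 550 MPa.
t_e = 0.707 × 10 = 7.07 mm.
R_nwl = 0.6 × 550 × 7.07 × 350 × 10⁻³ = 816.6 kN (longitudinal, 2 welds).
R_nwt = 0.6 × 550 × 7.07 × 95 × 10⁻³ = 221.6 kN (transverse, base value).
(i) R_nwl + R_nwt = 1038 kN; (ii) 0.85 R_nwl + 1.5 R_nwt = 1027 kN.
R_n = max = 1038 kN [governs: (i)]; φR_n = 778.7 kN.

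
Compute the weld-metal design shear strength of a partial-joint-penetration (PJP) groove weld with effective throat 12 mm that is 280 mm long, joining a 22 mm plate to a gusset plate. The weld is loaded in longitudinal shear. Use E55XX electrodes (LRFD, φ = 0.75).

E55XX → F_EXX = 550 MPa.
Effective throat (given) t_e = 12 mm.
A_we = 12 × 280 = 3360 mm².
F_nw = 0.6 F_EXX = 330 MPa.
φR_n = 0.75 × 330 × 3360 × 10⁻³ = 831.6 kN.

φR_n ≈ 832 kN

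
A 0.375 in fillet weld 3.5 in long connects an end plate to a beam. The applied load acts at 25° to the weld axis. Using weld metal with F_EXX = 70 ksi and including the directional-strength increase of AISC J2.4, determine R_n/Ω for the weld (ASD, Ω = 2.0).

R_n/Ω ≈ 22.2 kip

t_e = 0.707 × 0.375 = 0.2651 in; A_we = 0.2651 × 3.5 = 0.9279 in².
Directional factor: 1.0 + 0.5 sin^1.5(25°) = 1.137.
F_nw = 0.6 × 70 × 1.137 = 47.77 ksi.
R_n/Ω = (47.77 × 0.9279) / 2.0 = 22.16 kip.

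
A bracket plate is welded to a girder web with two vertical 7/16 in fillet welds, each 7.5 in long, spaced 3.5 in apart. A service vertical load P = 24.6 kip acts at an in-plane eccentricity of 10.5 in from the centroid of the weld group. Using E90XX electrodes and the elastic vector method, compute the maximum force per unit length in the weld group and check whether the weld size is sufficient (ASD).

f_max ≈ 10 kip/in; NOT adequate

E90XX → F_EXX = 90 ksi.
Total weld length L_w = 15 in. Treat welds as unit-width lines.
Polar moment about centroid: J = 2[d³/12 + d(b/2)²] = 2[7.5³/12 + 7.5×1.75²] = 116.2 in³.
Direct shear f_v = P/L_w = 24.6 / 15 = 1.64 kip/in (vertical).
Torsion M = P·e = 24.6 × 10.5 = 258.3 kip·in.
Critical point at (x, y) = (1.75, 3.75) from centroid. f_tx = M·y/J = 8.332 kip/in; f_ty = M·x/J = 3.888 kip/in.
Resultant f_max = √[f_tx² + (f_v + f_ty)²] = √[8.332² + (1.64 + 3.888)²] = 9.999 kip/in.
Capacity per unit length: r_n/Ω = (1/2.0) × 0.6 × 90 × (0.707 × 0.4375) = 8.351 kip/in.
9.999 > 8.351 → NOT adequate.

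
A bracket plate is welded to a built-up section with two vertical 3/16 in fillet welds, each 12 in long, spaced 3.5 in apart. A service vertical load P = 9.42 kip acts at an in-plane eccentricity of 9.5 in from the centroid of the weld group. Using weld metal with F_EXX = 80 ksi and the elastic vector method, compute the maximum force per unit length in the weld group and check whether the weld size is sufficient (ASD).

f_max ≈ 1.7 kip/in; adequate

Total weld length L_w = 24 in. Treat welds as unit-width lines.
Polar moment about centroid: J = 2[d³/12 + d(b/2)²] = 2[12³/12 + 12×1.75²] = 361.5 in³.
Direct shear f_v = P/L_w = 9.42 / 24 = 0.3925 kip/in (vertical).
Torsion M = P·e = 9.42 × 9.5 = 89.49 kip·in.
Critical point at (x, y) = (1.75, 6) from centroid. f_tx = M·y/J = 1.485 kip/in; f_ty = M·x/J = 0.4332 kip/in.
Resultant f_max = √[f_tx² + (f_v + f_ty)²] = √[1.485² + (0.3925 + 0.4332)²] = 1.699 kip/in.
Capacity per unit length: r_n/Ω = (1/2.0) × 0.6 × 80 × (0.707 × 0.1875) = 3.181 kip/in.
1.699 ≤ 3.181 → adequate.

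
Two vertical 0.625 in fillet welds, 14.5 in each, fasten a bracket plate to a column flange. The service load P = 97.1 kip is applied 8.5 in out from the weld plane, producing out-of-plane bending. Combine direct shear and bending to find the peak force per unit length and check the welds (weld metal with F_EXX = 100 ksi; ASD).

f_max ≈ 12.2 kip/in; adequate

L_w = 2 × 14.5 = 29 in; section modulus (unit throat) S = 2 × L²/6 = 70.08 in².
Direct shear f_v = P/L_w = 97.1/29 = 3.348 kip/in.
Moment M = P × e = 97.1 × 8.5 = 825.35 kip·in; bending f_b = M/S = 11.78 kip/in.
f_max = √(f_v² + f_b²) = √(3.348² + 11.78²) = 12.24 kip/in.
r_n/Ω = (1/2.0) × 0.6 × 100 × (0.707 × 0.625) = 13.26 kip/in → adequate.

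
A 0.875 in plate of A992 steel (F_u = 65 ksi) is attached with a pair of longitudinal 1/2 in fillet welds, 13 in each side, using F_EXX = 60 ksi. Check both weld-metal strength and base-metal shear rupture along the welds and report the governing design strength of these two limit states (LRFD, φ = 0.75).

φR_n ≈ 248 kips (weld metal governs)

t_e = 0.707 × 0.5 = 0.3535 in; L = 26 in.
Weld metal: φR_n = 0.75 × 0.6 × 60 × 0.3535 × 26 = 248.2 kips.
Base metal (shear rupture): φR_n = 0.75 × 0.6 × 65 × 0.875 × 26 = 665.4 kips.
Governing: weld metal.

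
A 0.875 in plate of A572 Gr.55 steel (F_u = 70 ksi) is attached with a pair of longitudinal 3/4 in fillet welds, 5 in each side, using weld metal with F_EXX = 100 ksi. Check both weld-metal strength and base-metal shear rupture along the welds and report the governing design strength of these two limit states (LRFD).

φR_n ≈ 239 kip (weld metal governs)

t_e = 0.707 × 0.75 = 0.5302 in; L = 10 in.
Weld metal: φR_n = 0.75 × 0.6 × 100 × 0.5302 × 10 = 238.6 kip.
Base metal (shear rupture): φR_n = 0.75 × 0.6 × 70 × 0.875 × 10 = 275.6 kip.
Governing: weld metal.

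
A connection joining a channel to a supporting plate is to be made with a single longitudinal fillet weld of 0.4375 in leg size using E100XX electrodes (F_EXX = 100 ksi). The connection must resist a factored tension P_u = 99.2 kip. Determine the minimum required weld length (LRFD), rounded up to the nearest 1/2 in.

Throat t_e = 0.707 × 0.4375 = 0.3093 in.
φr_n = 0.75 × 0.6 × 100 × 0.3093 = 13.92 kip/in.
L_req = P_u / φr_n = 99.2 / 13.92 = 7.127 in total.
Round up → use L = 7.5 in.

L = 7.5 in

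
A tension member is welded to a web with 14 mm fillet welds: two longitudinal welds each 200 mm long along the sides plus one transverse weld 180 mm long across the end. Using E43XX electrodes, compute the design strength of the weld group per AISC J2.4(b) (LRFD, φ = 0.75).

E43XX → F_EXX = 430 MPa.
t_e = 0.707 × 14 = 9.898 mm.
R_nwl = 0.6 × 430 × 9.898 × 400 × 10⁻³ = 1021 kN (longitudinal, 2 welds).
R_nwt = 0.6 × 430 × 9.898 × 180 × 10⁻³ = 459.7 kN (transverse, base value).
(i) R_nwl + R_nwt = 1481 kN; (ii) 0.85 R_nwl + 1.5 R_nwt = 1558 kN.
R_n = max = 1558 kN [governs: (ii)]; φR_n = 1168 kN.

φR_n ≈ 1170 kN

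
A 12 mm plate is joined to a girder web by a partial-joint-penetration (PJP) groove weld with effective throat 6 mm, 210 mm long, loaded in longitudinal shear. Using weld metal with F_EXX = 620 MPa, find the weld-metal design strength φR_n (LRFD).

φR_n ≈ 352 kN

Effective throat (given) t_e = 6 mm.
A_we = 6 × 210 = 1260 mm².
F_nw = 0.6 F_EXX = 372 MPa.
φR_n = 0.75 × 372 × 1260 × 10⁻³ = 351.5 kN.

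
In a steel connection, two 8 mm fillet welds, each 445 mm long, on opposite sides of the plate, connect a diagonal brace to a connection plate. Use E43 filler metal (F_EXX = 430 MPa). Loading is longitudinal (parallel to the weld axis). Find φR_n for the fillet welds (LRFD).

φR_n ≈ 974 kN

Effective throat t_e = 0.707 × 8 = 5.656 mm.
Total length L = 890 mm; A_we = 5.656 × 890 = 5034 mm².
F_nw = 0.6 F_EXX = 0.6 × 430 = 258 MPa.
φR_n = 0.75 × 258 × 5034 × 10⁻³ = 974 kN.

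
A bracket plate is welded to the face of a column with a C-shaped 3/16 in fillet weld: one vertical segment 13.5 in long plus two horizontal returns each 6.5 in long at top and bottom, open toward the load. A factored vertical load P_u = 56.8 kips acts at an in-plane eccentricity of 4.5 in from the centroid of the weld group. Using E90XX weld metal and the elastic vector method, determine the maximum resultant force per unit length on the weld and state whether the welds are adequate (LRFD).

E90XX → F_EXX = 90 ksi.
Total weld length L_w = 26.5 in. Treat welds as unit-width lines.
Centroid: x̄ = 2×6.5×3.25 / 26.5 = 1.594 in from the vertical weld.
Polar moment about centroid: J = I_x + I_y = [13.5³/12 + 2×6.5×6.75²] + [13.5×1.594² + 2(6.5³/12 + 6.5×1.656²)] = 913.1 in³.
Direct shear f_v = P/L_w = 56.8 / 26.5 = 2.143 kip/in (vertical).
Torsion M = P·e = 56.8 × 4.5 = 255.6 kip·in.
Critical point at (x, y) = (4.906, 6.75) from centroid. f_tx = M·y/J = 1.89 kip/in; f_ty = M·x/J = 1.373 kip/in.
Resultant f_max = √[f_tx² + (f_v + f_ty)²] = √[1.89² + (2.143 + 1.373)²] = 3.992 kip/in.
Capacity per unit length: φr_n = 0.75 × 0.6 × 90 × (0.707 × 0.1875) = 5.369 kip/in.
3.992 ≤ 5.369 → adequate.

f_max ≈ 3.99 kip/in; adequate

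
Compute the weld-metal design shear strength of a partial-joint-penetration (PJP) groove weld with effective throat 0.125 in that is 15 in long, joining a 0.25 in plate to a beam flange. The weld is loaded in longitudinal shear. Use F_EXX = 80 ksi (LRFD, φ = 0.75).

φR_n ≈ 67.5 kip

Effective throat (given) t_e = 0.125 in.
A_we = 0.125 × 15 = 1.875 in².
F_nw = 0.6 F_EXX = 48 ksi.
φR_n = 0.75 × 48 × 1.875 = 67.5 kip.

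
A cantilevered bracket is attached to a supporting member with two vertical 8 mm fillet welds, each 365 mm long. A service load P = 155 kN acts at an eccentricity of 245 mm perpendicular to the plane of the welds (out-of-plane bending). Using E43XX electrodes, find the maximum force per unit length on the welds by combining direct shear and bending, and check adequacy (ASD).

E43XX → F_EXX = 430 MPa.
L_w = 2 × 365 = 730 mm; section modulus (unit throat) S = 2 × L²/6 = 44410 mm².
Direct shear f_v = P/L_w = 155×10³/730 = 212.3 N/mm.
Moment M = P × e = 155×10³ × 245 = 37975000 N·mm; bending f_b = M/S = 855.1 N/mm.
f_max = √(f_v² + f_b²) = √(212.3² + 855.1²) = 881.1 N/mm.
r_n/Ω = (1/2.0) × 0.6 × 430 × (0.707 × 8) = 729.6 N/mm → NOT adequate.

f_max ≈ 881 N/mm; NOT adequate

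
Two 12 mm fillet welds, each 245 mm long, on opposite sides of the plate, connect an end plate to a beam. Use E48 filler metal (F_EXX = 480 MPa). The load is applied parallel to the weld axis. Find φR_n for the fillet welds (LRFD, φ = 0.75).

Effective throat t_e = 0.707 × 12 = 8.484 mm.
Total length L = 490 mm; A_we = 8.484 × 490 = 4157 mm².
F_nw = 0.6 F_EXX = 0.6 × 480 = 288 MPa.
φR_n = 0.75 × 288 × 4157 × 10⁻³ = 897.9 kN.

φR_n ≈ 898 kN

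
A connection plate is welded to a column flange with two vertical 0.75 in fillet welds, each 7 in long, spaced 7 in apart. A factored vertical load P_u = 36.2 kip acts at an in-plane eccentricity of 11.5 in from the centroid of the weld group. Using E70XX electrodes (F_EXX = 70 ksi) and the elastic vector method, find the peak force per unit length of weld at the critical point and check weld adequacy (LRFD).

f_max ≈ 11 kip/in; adequate

Total weld length L_w = 14 in. Treat welds as unit-width lines.
Polar moment about centroid: J = 2[d³/12 + d(b/2)²] = 2[7³/12 + 7×3.5²] = 228.7 in³.
Direct shear f_v = P/L_w = 36.2 / 14 = 2.586 kip/in (vertical).
Torsion M = P·e = 36.2 × 11.5 = 416.3 kip·in.
Critical point at (x, y) = (3.5, 3.5) from centroid. f_tx = M·y/J = 6.372 kip/in; f_ty = M·x/J = 6.372 kip/in.
Resultant f_max = √[f_tx² + (f_v + f_ty)²] = √[6.372² + (2.586 + 6.372)²] = 10.99 kip/in.
Capacity per unit length: φr_n = 0.75 × 0.6 × 70 × (0.707 × 0.75) = 16.7 kip/in.
10.99 ≤ 16.7 → adequate.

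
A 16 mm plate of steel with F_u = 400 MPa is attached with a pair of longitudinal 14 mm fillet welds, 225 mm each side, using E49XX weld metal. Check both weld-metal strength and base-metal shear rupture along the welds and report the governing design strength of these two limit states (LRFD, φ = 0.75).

φR_n ≈ 982 kN (weld metal governs)

E49XX → F_EXX = 490 MPa.
t_e = 0.707 × 14 = 9.898 mm; L = 450 mm.
Weld metal: φR_n = 0.75 × 0.6 × 490 × 9.898 × 450 × 10⁻³ = 982.1 kN.
Base metal (shear rupture): φR_n = 0.75 × 0.6 × 400 × 16 × 450 × 10⁻³ = 1296 kN.
Governing: weld metal.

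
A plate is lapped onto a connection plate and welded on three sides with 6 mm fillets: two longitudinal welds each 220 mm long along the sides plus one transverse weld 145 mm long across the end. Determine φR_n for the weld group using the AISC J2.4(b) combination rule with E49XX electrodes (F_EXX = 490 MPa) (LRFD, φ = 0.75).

t_e = 0.707 × 6 = 4.242 mm.
R_nwl = 0.6 × 490 × 4.242 × 440 × 10⁻³ = 548.7 kN (longitudinal, 2 welds).
R_nwt = 0.6 × 490 × 4.242 × 145 × 10⁻³ = 180.8 kN (transverse, base value).
(i) R_nwl + R_nwt = 729.6 kN; (ii) 0.85 R_nwl + 1.5 R_nwt = 737.7 kN.
R_n = max = 737.7 kN [governs: (ii)]; φR_n = 553.3 kN.

φR_n ≈ 553 kN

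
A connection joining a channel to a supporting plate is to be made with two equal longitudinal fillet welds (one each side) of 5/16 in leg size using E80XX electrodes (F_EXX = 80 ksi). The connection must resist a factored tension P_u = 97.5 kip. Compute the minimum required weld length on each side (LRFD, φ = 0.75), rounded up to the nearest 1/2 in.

Throat t_e = 0.707 × 0.3125 = 0.2209 in.
φr_n = 0.75 × 0.6 × 80 × 0.2209 = 7.954 kip/in.
L_req = P_u / φr_n = 97.5 / 7.954 = 12.26 in total.
Per side: 12.26 / 2 = 6.129 in.
Round up → use L = 6.5 in on each side.

L = 6.5 in on each side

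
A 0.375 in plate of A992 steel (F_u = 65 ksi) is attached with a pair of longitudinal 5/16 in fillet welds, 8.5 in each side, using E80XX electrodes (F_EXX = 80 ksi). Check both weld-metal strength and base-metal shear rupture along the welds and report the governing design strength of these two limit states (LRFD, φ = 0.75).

t_e = 0.707 × 0.3125 = 0.2209 in; L = 17 in.
Weld metal: φR_n = 0.75 × 0.6 × 80 × 0.2209 × 17 = 135.2 kips.
Base metal (shear rupture): φR_n = 0.75 × 0.6 × 65 × 0.375 × 17 = 186.5 kips.
Governing: weld metal.

φR_n ≈ 135 kips (weld metal governs)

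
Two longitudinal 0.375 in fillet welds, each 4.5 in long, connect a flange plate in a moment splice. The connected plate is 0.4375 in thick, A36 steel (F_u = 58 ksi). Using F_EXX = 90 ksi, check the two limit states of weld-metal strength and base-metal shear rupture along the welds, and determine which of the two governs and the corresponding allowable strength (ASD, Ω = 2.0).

t_e = 0.707 × 0.375 = 0.2651 in; L = 9 in.
Weld metal: R_n/Ω = (1/2.0) × 0.6 × 90 × 0.2651 × 9 = 64.43 kip.
Base metal (shear rupture): R_n/Ω = (1/2.0) × 0.6 × 58 × 0.4375 × 9 = 68.51 kip.
Governing: weld metal.

R_n/Ω ≈ 64.4 kip (weld metal governs)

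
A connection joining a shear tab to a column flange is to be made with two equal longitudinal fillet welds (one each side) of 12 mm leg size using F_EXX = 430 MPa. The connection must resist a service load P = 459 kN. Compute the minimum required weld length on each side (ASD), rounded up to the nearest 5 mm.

L = 210 mm on each side

Throat t_e = 0.707 × 12 = 8.484 mm.
r_n/Ω = (0.6 × 430 × 8.484) / 2.0 = 1094 N/mm = 1.094 kN/mm.
L_req = P / (r_n/Ω) = 459 / 1.094 = 419.4 mm total.
Per side: 419.4 / 2 = 209.7 mm.
Round up → use L = 210 mm on each side.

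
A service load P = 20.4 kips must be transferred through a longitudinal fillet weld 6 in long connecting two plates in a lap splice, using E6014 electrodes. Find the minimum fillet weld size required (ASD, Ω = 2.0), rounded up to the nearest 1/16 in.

w = 5/16 in

E60XX → F_EXX = 60 ksi.
Total weld length L = 6 in.
Required throat t_e = P × Ω / (0.6 F_EXX × L) = 20.4 × 2.0 / (0.6 × 60 × 6) = 0.1889 in.
Required leg w = t_e / 0.707 = 0.2672 in → use 5/16 in.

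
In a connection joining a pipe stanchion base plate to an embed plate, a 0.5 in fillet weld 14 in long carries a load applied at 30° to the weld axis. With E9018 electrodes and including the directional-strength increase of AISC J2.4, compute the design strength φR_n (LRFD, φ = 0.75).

E90XX → F_EXX = 90 ksi.
t_e = 0.707 × 0.5 = 0.3535 in; A_we = 0.3535 × 14 = 4.949 in².
Directional factor: 1.0 + 0.5 sin^1.5(30°) = 1.177.
F_nw = 0.6 × 90 × 1.177 = 63.55 ksi.
φR_n = 0.75 × 63.55 × 4.949 = 235.9 kip.

φR_n ≈ 236 kip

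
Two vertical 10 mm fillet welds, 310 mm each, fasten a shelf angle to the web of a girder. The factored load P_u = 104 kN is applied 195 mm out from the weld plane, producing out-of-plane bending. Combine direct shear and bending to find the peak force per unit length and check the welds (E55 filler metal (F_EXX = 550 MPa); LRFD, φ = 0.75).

f_max ≈ 655 N/mm; adequate

L_w = 2 × 310 = 620 mm; section modulus (unit throat) S = 2 × L²/6 = 32030 mm².
Direct shear f_v = P/L_w = 104×10³/620 = 167.7 N/mm.
Moment M = P × e = 104×10³ × 195 = 20280000 N·mm; bending f_b = M/S = 633.1 N/mm.
f_max = √(f_v² + f_b²) = √(167.7² + 633.1²) = 654.9 N/mm.
φr_n = 0.75 × 0.6 × 550 × (0.707 × 10) = 1750 N/mm → adequate.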